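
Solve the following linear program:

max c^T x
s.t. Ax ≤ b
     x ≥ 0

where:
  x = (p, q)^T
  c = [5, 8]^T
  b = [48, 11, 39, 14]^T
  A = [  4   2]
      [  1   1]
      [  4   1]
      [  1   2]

Evaluate the objective at each vertex of the feasible region:
  z(0, 0) = 0
  z(9.75, 0) = 48.75
  z(9.333, 1.667) = 60
  z(8, 3) = 64  ←
  z(0, 7) = 56
The maximum is at p = 8, q = 3.

p = 8, q = 3, z = 64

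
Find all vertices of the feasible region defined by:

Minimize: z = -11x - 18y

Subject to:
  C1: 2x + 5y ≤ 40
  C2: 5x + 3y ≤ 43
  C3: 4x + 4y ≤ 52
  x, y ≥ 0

(0, 0), (8.6, 0), (5, 6), (0, 8)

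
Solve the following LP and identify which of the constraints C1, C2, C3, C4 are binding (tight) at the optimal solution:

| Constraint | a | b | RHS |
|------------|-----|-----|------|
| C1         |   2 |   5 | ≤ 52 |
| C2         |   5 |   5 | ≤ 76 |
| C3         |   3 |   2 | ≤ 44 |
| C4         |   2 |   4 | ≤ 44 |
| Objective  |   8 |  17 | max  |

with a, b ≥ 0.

At a = 6, b = 8, compute slack b - a·x for each constraint:
  C1: 52 − 52 = 0  (binding)
  C2: 76 − 70 = 6  (slack)
  C3: 44 − 34 = 10  (slack)
  C4: 44 − 44 = 0  (binding)

Optimal: a = 6, b = 8
Binding: C1, C4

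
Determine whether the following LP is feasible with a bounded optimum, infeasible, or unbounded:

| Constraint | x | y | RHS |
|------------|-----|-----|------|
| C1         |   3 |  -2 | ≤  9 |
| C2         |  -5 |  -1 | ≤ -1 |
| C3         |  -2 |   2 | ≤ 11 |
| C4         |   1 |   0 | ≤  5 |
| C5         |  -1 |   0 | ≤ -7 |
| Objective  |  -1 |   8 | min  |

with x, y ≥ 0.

Infeasible (no feasible solution exists)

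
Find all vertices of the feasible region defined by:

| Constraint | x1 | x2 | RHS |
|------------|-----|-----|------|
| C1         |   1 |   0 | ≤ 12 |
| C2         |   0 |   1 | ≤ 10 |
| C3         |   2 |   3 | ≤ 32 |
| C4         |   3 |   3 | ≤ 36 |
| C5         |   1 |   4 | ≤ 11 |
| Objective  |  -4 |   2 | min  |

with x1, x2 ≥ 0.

(0, 0), (11, 0), (0, 2.75)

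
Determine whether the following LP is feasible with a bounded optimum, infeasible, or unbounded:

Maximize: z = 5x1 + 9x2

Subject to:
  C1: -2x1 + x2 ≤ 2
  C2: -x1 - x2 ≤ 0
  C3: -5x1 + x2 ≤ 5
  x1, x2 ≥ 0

Unbounded (objective can increase without bound)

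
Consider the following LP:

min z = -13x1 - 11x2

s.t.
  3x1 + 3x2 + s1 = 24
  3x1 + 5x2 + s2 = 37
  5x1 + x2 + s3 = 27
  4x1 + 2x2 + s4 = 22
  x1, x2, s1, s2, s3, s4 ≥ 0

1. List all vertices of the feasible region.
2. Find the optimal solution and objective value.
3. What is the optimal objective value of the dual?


1. (0, 0), (5.4, 0), (5.333, 0.3333), (3, 5), (1.5, 6.5), (0, 7.4)
2. x1 = 3, x2 = 5, z = -94
3. -94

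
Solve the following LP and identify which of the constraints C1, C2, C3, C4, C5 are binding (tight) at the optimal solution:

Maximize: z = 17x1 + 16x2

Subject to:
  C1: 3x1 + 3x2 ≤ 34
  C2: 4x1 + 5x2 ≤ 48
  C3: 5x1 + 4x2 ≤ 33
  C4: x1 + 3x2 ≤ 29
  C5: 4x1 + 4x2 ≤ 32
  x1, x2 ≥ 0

At x1 = 1, x2 = 7, compute slack b - a·x for each constraint:
  C1: 34 − 24 = 10  (slack)
  C2: 48 − 39 = 9  (slack)
  C3: 33 − 33 = 0  (binding)
  C4: 29 − 22 = 7  (slack)
  C5: 32 − 32 = 0  (binding)

Optimal: x1 = 1, x2 = 7
Binding: C3, C5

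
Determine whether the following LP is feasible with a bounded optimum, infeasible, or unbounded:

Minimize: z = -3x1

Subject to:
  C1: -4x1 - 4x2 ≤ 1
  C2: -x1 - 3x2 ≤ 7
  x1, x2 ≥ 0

Unbounded (objective can decrease without bound)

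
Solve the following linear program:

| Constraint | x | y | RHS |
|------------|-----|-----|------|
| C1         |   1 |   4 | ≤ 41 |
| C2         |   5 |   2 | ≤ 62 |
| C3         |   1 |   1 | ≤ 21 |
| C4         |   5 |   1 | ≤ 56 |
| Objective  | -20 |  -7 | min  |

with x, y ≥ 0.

Evaluate the objective at each vertex of the feasible region:
  z(0, 0) = 0
  z(11.2, 0) = -224
  z(10, 6) = -242  ←
  z(9.222, 7.944) = -240.1
  z(0, 10.25) = -71.75
The minimum is at x = 10, y = 6.

x = 10, y = 6, z = -242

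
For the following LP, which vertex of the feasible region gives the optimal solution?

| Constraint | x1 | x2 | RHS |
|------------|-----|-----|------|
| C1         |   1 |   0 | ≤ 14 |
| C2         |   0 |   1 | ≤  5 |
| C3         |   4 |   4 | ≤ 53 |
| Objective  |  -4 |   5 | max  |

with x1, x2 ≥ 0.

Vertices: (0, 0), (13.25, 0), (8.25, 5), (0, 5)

Evaluate the objective at each vertex of the feasible region:
  z(0, 0) = 0
  z(13.25, 0) = -53
  z(8.25, 5) = -8
  z(0, 5) = 25  ←
The maximum is at x1 = 0, x2 = 5.

(0, 5)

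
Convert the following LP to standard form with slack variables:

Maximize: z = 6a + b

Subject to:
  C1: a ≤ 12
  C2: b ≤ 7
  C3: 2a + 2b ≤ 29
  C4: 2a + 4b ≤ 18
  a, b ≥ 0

max z = 6a + b

s.t.
  a + s1 = 12
  b + s2 = 7
  2a + 2b + s3 = 29
  2a + 4b + s4 = 18
  a, b, s1, s2, s3, s4 ≥ 0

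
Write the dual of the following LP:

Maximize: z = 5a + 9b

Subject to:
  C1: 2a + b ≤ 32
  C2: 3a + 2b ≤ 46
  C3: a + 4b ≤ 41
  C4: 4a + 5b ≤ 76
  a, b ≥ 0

Primal max cᵀx s.t. Ax ≤ b, x ≥ 0  →  Dual min bᵀy s.t. Aᵀy ≥ c, y ≥ 0.

Minimize: z = 32y1 + 46y2 + 41y3 + 76y4

Subject to:
  2y1 + 3y2 + y3 + 4y4 ≥ 5
  y1 + 2y2 + 4y3 + 5y4 ≥ 9
  y1, y2, y3, y4 ≥ 0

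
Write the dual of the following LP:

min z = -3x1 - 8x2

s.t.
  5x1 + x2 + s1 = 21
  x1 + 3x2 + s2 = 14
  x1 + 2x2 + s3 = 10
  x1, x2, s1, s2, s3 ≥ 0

Primal min cᵀx s.t. Ax ≤ b, x ≥ 0  →  Dual max −bᵀy s.t. Aᵀy ≥ −c, y ≥ 0.

Maximize: z = -21y1 - 14y2 - 10y3

Subject to:
  5y1 + y2 + y3 ≥ 3
  y1 + 3y2 + 2y3 ≥ 8
  y1, y2, y3 ≥ 0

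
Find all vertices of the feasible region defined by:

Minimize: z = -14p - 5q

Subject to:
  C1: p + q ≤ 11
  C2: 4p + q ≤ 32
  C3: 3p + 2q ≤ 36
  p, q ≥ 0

(0, 0), (8, 0), (7, 4), (0, 11)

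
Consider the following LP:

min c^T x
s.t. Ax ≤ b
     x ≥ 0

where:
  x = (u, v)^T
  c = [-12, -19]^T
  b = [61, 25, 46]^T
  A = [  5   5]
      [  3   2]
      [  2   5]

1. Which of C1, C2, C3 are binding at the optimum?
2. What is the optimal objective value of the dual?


1. C2, C3
2. -188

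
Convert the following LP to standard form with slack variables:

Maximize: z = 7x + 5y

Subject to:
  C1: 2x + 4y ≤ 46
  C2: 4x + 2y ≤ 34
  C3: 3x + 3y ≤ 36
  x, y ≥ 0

max z = 7x + 5y

s.t.
  2x + 4y + s1 = 46
  4x + 2y + s2 = 34
  3x + 3y + s3 = 36
  x, y, s1, s2, s3 ≥ 0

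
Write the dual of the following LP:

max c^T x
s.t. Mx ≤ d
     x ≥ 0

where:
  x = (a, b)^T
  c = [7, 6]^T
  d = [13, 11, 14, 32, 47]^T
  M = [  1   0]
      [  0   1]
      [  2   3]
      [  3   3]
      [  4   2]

Primal max cᵀx s.t. Ax ≤ b, x ≥ 0  →  Dual min bᵀy s.t. Aᵀy ≥ c, y ≥ 0.

Minimize: z = 13y1 + 11y2 + 14y3 + 32y4 + 47y5

Subject to:
  y1 + 2y3 + 3y4 + 4y5 ≥ 7
  y2 + 3y3 + 3y4 + 2y5 ≥ 6
  y1, y2, y3, y4, y5 ≥ 0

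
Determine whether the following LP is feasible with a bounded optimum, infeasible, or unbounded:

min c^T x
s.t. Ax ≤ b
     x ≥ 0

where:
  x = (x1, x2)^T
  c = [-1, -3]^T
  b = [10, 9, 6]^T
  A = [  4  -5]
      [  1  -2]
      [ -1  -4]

Unbounded (objective can decrease without bound)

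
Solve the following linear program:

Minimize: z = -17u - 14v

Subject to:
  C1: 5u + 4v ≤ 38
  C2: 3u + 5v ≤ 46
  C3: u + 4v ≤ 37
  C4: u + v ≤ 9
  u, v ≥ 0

Evaluate the objective at each vertex of the feasible region:
  z(0, 0) = 0
  z(7.6, 0) = -129.2
  z(2, 7) = -132  ←
  z(0, 9) = -126
The minimum is at u = 2, v = 7.

u = 2, v = 7, z = -132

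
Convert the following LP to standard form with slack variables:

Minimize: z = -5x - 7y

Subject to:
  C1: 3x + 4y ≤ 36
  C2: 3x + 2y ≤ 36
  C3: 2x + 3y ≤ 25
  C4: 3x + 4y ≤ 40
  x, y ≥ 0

min z = -5x - 7y

s.t.
  3x + 4y + s1 = 36
  3x + 2y + s2 = 36
  2x + 3y + s3 = 25
  3x + 4y + s4 = 40
  x, y, s1, s2, s3, s4 ≥ 0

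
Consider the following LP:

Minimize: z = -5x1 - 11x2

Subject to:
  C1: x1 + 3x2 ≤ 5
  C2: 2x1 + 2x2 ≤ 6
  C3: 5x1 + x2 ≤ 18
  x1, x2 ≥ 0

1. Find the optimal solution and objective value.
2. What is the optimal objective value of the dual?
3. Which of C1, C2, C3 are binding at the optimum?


1. x1 = 2, x2 = 1, z = -21
2. -21
3. C1, C2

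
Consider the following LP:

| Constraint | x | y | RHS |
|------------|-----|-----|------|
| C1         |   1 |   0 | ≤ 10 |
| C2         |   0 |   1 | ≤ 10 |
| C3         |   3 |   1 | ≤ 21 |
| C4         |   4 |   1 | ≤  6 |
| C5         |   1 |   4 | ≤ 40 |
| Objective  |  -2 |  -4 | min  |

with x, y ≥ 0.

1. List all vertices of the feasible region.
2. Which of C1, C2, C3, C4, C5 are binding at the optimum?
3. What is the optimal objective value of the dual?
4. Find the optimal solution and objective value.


1. (0, 0), (1.5, 0), (0, 6)
2. C4
3. -24
4. x = 0, y = 6, z = -24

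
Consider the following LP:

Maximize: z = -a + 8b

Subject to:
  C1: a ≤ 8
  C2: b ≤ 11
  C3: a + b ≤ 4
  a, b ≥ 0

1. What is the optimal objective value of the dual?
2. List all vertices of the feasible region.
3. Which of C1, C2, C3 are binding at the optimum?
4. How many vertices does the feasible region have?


1. 32
2. (0, 0), (4, 0), (0, 4)
3. C3
4. 3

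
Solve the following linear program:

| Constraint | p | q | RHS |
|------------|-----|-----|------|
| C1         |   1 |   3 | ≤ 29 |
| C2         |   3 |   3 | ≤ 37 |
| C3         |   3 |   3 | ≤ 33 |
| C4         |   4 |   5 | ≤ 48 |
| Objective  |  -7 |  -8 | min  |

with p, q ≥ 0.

Evaluate the objective at each vertex of the feasible region:
  z(0, 0) = 0
  z(11, 0) = -77
  z(7, 4) = -81  ←
  z(0, 9.6) = -76.8
The minimum is at p = 7, q = 4.

p = 7, q = 4, z = -81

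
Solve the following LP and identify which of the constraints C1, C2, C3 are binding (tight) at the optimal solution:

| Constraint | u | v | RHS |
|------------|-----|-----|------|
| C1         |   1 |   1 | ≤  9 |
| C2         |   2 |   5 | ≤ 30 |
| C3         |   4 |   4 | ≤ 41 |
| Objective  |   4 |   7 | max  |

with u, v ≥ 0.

At u = 5, v = 4, compute slack b - a·x for each constraint:
  C1: 9 − 9 = 0  (binding)
  C2: 30 − 30 = 0  (binding)
  C3: 41 − 36 = 5  (slack)

Optimal: u = 5, v = 4
Binding: C1, C2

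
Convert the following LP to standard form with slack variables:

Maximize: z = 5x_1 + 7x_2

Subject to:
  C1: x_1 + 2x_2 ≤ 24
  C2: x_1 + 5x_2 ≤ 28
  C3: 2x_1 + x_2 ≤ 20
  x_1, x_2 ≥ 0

max z = 5x_1 + 7x_2

s.t.
  x_1 + 2x_2 + s1 = 24
  x_1 + 5x_2 + s2 = 28
  2x_1 + x_2 + s3 = 20
  x_1, x_2, s1, s2, s3 ≥ 0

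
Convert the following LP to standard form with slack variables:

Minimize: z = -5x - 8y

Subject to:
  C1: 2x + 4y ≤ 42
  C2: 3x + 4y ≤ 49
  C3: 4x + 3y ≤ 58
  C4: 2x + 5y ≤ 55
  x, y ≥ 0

min z = -5x - 8y

s.t.
  2x + 4y + s1 = 42
  3x + 4y + s2 = 49
  4x + 3y + s3 = 58
  2x + 5y + s4 = 55
  x, y, s1, s2, s3, s4 ≥ 0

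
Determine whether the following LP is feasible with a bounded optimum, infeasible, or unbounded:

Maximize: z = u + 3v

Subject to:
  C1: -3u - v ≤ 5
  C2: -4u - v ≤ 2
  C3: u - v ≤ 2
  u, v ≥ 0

Unbounded (objective can increase without bound)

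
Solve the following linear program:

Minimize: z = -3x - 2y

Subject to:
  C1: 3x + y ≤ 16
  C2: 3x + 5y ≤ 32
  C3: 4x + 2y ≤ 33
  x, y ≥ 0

Evaluate the objective at each vertex of the feasible region:
  z(0, 0) = 0
  z(5.333, 0) = -16
  z(4, 4) = -20  ←
  z(0, 6.4) = -12.8
The minimum is at x = 4, y = 4.

x = 4, y = 4, z = -20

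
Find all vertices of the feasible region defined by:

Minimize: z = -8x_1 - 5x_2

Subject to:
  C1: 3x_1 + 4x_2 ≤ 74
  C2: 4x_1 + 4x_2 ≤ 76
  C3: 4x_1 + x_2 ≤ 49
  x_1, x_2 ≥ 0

(0, 0), (12.25, 0), (10, 9), (2, 17), (0, 18.5)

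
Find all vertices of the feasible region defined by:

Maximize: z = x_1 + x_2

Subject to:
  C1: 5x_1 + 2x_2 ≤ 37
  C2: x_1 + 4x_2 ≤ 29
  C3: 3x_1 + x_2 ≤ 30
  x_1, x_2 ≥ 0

(0, 0), (7.4, 0), (5, 6), (0, 7.25)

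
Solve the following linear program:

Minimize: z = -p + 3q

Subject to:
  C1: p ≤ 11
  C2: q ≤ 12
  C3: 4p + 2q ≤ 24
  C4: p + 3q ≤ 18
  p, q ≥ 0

Evaluate the objective at each vertex of the feasible region:
  z(0, 0) = 0
  z(6, 0) = -6  ←
  z(3.6, 4.8) = 10.8
  z(0, 6) = 18
The minimum is at p = 6, q = 0.

p = 6, q = 0, z = -6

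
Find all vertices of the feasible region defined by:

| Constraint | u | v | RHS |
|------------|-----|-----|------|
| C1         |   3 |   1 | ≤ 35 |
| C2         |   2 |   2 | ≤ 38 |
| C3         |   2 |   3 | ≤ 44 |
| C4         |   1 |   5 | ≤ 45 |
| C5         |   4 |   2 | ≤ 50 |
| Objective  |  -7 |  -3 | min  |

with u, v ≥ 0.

(0, 0), (11.67, 0), (10, 5), (8.889, 7.222), (0, 9)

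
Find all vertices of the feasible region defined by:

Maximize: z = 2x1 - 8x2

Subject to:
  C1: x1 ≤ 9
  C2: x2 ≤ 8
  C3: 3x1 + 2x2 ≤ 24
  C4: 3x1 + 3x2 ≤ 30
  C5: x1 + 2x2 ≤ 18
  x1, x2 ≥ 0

(0, 0), (8, 0), (4, 6), (2, 8), (0, 8)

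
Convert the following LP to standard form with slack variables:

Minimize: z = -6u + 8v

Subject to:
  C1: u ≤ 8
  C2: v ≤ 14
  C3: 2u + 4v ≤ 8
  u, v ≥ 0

min z = -6u + 8v

s.t.
  u + s1 = 8
  v + s2 = 14
  2u + 4v + s3 = 8
  u, v, s1, s2, s3 ≥ 0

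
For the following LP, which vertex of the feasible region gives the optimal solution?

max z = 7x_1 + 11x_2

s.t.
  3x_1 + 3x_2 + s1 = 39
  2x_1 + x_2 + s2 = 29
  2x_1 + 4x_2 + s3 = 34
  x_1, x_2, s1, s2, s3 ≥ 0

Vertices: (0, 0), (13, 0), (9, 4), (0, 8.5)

Evaluate the objective at each vertex of the feasible region:
  z(0, 0) = 0
  z(13, 0) = 91
  z(9, 4) = 107  ←
  z(0, 8.5) = 93.5
The maximum is at x_1 = 9, x_2 = 4.

(9, 4)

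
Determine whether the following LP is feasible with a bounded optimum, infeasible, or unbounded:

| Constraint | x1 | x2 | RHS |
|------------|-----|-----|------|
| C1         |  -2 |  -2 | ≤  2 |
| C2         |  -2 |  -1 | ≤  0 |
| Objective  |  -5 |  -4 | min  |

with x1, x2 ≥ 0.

Unbounded (objective can decrease without bound)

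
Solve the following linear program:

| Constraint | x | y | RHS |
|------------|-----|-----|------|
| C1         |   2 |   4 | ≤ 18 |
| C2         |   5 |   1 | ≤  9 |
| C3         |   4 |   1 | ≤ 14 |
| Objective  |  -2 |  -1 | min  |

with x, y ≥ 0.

Evaluate the objective at each vertex of the feasible region:
  z(0, 0) = 0
  z(1.8, 0) = -3.6
  z(1, 4) = -6  ←
  z(0, 4.5) = -4.5
The minimum is at x = 1, y = 4.

x = 1, y = 4, z = -6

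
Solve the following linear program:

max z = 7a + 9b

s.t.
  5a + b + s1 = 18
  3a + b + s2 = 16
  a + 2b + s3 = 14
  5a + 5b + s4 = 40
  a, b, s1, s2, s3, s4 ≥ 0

Evaluate the objective at each vertex of the feasible region:
  z(0, 0) = 0
  z(3.6, 0) = 25.2
  z(2.5, 5.5) = 67
  z(2, 6) = 68  ←
  z(0, 7) = 63
The maximum is at a = 2, b = 6.

a = 2, b = 6, z = 68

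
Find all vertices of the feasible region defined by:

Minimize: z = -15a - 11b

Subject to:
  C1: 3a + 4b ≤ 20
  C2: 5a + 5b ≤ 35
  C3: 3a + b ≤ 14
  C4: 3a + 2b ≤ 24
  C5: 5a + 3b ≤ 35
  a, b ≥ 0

(0, 0), (4.667, 0), (4, 2), (0, 5)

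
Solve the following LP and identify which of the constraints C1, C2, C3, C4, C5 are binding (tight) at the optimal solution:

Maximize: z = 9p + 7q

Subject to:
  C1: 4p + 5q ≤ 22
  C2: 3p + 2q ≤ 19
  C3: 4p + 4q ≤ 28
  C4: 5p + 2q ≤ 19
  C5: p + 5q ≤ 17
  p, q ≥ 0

At p = 3, q = 2, compute slack b - a·x for each constraint:
  C1: 22 − 22 = 0  (binding)
  C2: 19 − 13 = 6  (slack)
  C3: 28 − 20 = 8  (slack)
  C4: 19 − 19 = 0  (binding)
  C5: 17 − 13 = 4  (slack)

Optimal: p = 3, q = 2
Binding: C1, C4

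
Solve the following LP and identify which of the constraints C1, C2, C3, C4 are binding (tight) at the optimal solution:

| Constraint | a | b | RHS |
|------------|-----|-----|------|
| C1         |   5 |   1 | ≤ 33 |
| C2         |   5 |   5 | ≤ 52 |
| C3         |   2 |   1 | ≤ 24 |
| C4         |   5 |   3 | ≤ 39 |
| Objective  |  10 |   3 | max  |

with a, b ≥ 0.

At a = 6, b = 3, compute slack b - a·x for each constraint:
  C1: 33 − 33 = 0  (binding)
  C2: 52 − 45 = 7  (slack)
  C3: 24 − 15 = 9  (slack)
  C4: 39 − 39 = 0  (binding)

Optimal: a = 6, b = 3
Binding: C1, C4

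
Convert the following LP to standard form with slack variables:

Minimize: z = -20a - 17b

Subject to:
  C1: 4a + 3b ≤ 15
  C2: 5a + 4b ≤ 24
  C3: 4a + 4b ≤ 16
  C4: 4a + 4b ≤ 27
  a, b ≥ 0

min z = -20a - 17b

s.t.
  4a + 3b + s1 = 15
  5a + 4b + s2 = 24
  4a + 4b + s3 = 16
  4a + 4b + s4 = 27
  a, b, s1, s2, s3, s4 ≥ 0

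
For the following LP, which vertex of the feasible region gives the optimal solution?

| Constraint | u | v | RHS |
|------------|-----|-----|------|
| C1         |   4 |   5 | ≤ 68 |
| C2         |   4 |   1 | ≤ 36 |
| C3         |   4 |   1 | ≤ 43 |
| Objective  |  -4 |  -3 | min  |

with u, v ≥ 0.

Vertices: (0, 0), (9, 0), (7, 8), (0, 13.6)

Evaluate the objective at each vertex of the feasible region:
  z(0, 0) = 0
  z(9, 0) = -36
  z(7, 8) = -52  ←
  z(0, 13.6) = -40.8
The minimum is at u = 7, v = 8.

(7, 8)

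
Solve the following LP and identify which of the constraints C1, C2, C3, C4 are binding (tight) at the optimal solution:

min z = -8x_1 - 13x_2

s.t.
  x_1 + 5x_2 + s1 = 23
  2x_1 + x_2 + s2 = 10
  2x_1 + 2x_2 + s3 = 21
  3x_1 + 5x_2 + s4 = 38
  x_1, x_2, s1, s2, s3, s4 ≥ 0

At x_1 = 3, x_2 = 4, compute slack b - a·x for each constraint:
  C1: 23 − 23 = 0  (binding)
  C2: 10 − 10 = 0  (binding)
  C3: 21 − 14 = 7  (slack)
  C4: 38 − 29 = 9  (slack)

Optimal: x_1 = 3, x_2 = 4
Binding: C1, C2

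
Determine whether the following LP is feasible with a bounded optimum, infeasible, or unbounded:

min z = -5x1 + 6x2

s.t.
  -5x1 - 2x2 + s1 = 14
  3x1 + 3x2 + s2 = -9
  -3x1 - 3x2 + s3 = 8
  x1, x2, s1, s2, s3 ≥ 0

Infeasible (no feasible solution exists)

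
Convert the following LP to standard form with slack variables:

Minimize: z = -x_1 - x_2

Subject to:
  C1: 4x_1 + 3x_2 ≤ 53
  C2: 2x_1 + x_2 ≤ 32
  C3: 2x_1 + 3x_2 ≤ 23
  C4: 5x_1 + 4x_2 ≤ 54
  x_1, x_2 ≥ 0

min z = -x_1 - x_2

s.t.
  4x_1 + 3x_2 + s1 = 53
  2x_1 + x_2 + s2 = 32
  2x_1 + 3x_2 + s3 = 23
  5x_1 + 4x_2 + s4 = 54
  x_1, x_2, s1, s2, s3, s4 ≥ 0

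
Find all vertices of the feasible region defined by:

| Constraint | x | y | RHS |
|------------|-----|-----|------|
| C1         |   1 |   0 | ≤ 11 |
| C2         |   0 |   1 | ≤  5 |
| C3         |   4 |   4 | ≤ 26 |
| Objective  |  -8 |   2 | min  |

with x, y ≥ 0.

(0, 0), (6.5, 0), (1.5, 5), (0, 5)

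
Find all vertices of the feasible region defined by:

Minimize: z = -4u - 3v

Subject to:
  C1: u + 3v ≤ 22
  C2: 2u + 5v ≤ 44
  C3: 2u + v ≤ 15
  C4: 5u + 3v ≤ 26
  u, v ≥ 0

(0, 0), (5.2, 0), (1, 7), (0, 7.333)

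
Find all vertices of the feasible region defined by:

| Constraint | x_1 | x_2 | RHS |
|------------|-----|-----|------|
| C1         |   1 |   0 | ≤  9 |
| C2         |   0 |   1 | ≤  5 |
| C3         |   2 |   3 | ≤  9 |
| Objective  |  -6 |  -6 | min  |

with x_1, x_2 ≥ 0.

(0, 0), (4.5, 0), (0, 3)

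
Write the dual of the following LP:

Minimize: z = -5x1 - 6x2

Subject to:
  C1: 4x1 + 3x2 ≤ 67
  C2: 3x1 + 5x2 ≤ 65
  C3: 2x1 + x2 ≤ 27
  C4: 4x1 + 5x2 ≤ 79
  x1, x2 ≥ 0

Primal min cᵀx s.t. Ax ≤ b, x ≥ 0  →  Dual max −bᵀy s.t. Aᵀy ≥ −c, y ≥ 0.

Maximize: z = -67y1 - 65y2 - 27y3 - 79y4

Subject to:
  4y1 + 3y2 + 2y3 + 4y4 ≥ 5
  3y1 + 5y2 + y3 + 5y4 ≥ 6
  y1, y2, y3, y4 ≥ 0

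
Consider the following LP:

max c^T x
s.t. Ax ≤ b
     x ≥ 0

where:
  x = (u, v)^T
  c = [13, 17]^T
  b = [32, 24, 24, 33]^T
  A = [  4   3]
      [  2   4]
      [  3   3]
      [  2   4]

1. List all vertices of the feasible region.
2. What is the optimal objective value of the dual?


1. (0, 0), (8, 0), (4, 4), (0, 6)
2. 120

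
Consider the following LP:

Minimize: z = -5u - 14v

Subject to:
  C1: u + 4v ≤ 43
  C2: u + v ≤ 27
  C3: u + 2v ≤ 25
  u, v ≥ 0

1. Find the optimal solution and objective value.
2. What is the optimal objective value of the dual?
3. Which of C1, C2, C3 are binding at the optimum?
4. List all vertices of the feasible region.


1. u = 7, v = 9, z = -161
2. -161
3. C1, C3
4. (0, 0), (25, 0), (7, 9), (0, 10.75)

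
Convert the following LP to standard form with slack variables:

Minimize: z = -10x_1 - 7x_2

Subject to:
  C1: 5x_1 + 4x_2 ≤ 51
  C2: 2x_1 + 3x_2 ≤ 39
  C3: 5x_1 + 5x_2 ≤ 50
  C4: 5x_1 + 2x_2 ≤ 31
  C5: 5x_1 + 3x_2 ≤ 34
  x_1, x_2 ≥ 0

min z = -10x_1 - 7x_2

s.t.
  5x_1 + 4x_2 + s1 = 51
  2x_1 + 3x_2 + s2 = 39
  5x_1 + 5x_2 + s3 = 50
  5x_1 + 2x_2 + s4 = 31
  5x_1 + 3x_2 + s5 = 34
  x_1, x_2, s1, s2, s3, s4, s5 ≥ 0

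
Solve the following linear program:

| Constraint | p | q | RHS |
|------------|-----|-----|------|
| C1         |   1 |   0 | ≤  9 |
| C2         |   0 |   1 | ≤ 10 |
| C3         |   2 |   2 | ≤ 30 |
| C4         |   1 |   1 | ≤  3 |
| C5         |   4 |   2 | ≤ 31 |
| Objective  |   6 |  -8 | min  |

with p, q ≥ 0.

Evaluate the objective at each vertex of the feasible region:
  z(0, 0) = 0
  z(3, 0) = 18
  z(0, 3) = -24  ←
The minimum is at p = 0, q = 3.

p = 0, q = 3, z = -24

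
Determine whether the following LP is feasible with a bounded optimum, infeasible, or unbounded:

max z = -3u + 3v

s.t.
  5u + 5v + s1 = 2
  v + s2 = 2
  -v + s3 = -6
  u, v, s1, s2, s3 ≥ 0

Infeasible (no feasible solution exists)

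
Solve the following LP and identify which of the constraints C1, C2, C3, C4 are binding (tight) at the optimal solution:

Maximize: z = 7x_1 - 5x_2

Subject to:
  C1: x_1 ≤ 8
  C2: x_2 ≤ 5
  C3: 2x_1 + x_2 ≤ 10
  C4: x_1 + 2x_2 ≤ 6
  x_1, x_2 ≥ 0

At x_1 = 5, x_2 = 0, compute slack b - a·x for each constraint:
  C1: 8 − 5 = 3  (slack)
  C2: 5 − 0 = 5  (slack)
  C3: 10 − 10 = 0  (binding)
  C4: 6 − 5 = 1  (slack)

Optimal: x_1 = 5, x_2 = 0
Binding: C3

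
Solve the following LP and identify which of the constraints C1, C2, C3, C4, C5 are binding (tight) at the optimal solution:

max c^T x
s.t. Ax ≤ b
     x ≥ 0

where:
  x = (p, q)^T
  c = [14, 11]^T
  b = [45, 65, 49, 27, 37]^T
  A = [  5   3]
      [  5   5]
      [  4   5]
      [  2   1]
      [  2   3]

At p = 6, q = 5, compute slack b - a·x for each constraint:
  C1: 45 − 45 = 0  (binding)
  C2: 65 − 55 = 10  (slack)
  C3: 49 − 49 = 0  (binding)
  C4: 27 − 17 = 10  (slack)
  C5: 37 − 27 = 10  (slack)

Optimal: p = 6, q = 5
Binding: C1, C3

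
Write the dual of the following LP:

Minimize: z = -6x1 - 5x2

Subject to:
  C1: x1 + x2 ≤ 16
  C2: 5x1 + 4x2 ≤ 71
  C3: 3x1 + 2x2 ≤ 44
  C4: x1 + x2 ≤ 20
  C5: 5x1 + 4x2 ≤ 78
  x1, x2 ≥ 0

Primal min cᵀx s.t. Ax ≤ b, x ≥ 0  →  Dual max −bᵀy s.t. Aᵀy ≥ −c, y ≥ 0.

Maximize: z = -16y1 - 71y2 - 44y3 - 20y4 - 78y5

Subject to:
  y1 + 5y2 + 3y3 + y4 + 5y5 ≥ 6
  y1 + 4y2 + 2y3 + y4 + 4y5 ≥ 5
  y1, y2, y3, y4, y5 ≥ 0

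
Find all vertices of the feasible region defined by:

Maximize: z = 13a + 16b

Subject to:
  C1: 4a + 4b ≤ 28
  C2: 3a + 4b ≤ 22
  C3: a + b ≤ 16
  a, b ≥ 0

(0, 0), (7, 0), (6, 1), (0, 5.5)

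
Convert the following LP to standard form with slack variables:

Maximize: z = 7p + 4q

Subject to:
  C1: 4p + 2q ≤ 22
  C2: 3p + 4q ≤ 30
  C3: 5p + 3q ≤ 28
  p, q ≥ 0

max z = 7p + 4q

s.t.
  4p + 2q + s1 = 22
  3p + 4q + s2 = 30
  5p + 3q + s3 = 28
  p, q, s1, s2, s3 ≥ 0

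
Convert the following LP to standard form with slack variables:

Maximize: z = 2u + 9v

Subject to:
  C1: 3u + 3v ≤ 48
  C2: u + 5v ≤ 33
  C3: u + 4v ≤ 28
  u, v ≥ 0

max z = 2u + 9v

s.t.
  3u + 3v + s1 = 48
  u + 5v + s2 = 33
  u + 4v + s3 = 28
  u, v, s1, s2, s3 ≥ 0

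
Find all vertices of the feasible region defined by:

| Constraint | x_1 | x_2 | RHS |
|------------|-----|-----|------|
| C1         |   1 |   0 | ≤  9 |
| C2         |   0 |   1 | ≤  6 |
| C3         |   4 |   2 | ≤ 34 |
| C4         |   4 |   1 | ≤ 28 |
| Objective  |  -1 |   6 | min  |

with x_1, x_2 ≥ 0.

(0, 0), (7, 0), (5.5, 6), (0, 6)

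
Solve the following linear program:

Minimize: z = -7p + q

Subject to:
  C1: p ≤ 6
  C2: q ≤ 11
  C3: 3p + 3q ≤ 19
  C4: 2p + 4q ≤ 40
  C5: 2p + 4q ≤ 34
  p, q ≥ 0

Evaluate the objective at each vertex of the feasible region:
  z(0, 0) = 0
  z(6, 0) = -42  ←
  z(6, 0.3333) = -41.67
  z(0, 6.333) = 6.333
The minimum is at p = 6, q = 0.

p = 6, q = 0, z = -42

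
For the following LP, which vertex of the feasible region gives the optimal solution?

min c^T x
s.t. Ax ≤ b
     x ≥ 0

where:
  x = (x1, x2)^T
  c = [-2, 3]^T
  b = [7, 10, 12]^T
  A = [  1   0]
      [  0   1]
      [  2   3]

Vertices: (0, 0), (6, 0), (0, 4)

Evaluate the objective at each vertex of the feasible region:
  z(0, 0) = 0
  z(6, 0) = -12  ←
  z(0, 4) = 12
The minimum is at x1 = 6, x2 = 0.

(6, 0)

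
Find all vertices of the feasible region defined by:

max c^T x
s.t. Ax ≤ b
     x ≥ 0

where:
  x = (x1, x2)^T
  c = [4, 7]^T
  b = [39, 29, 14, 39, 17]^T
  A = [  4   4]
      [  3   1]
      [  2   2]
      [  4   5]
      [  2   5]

(0, 0), (7, 0), (6, 1), (0, 3.4)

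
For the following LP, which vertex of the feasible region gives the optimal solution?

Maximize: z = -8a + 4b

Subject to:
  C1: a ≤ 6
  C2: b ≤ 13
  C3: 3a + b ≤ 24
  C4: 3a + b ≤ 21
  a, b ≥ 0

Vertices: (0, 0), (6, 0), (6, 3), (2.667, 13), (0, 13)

Evaluate the objective at each vertex of the feasible region:
  z(0, 0) = 0
  z(6, 0) = -48
  z(6, 3) = -36
  z(2.667, 13) = 30.67
  z(0, 13) = 52  ←
The maximum is at a = 0, b = 13.

(0, 13)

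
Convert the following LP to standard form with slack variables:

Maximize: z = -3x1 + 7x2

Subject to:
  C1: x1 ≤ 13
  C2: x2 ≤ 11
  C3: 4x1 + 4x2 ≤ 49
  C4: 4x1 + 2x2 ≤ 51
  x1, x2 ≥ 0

max z = -3x1 + 7x2

s.t.
  x1 + s1 = 13
  x2 + s2 = 11
  4x1 + 4x2 + s3 = 49
  4x1 + 2x2 + s4 = 51
  x1, x2, s1, s2, s3, s4 ≥ 0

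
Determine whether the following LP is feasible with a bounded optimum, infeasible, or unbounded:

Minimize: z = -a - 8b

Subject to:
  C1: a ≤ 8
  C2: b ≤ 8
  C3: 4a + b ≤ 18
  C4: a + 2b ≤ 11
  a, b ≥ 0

Feasible with a bounded optimal solution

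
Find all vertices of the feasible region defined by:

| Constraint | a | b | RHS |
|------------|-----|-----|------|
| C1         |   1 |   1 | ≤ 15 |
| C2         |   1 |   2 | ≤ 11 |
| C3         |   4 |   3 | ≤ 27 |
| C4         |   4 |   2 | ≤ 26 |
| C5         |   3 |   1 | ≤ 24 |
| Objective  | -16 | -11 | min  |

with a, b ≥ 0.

(0, 0), (6.5, 0), (6, 1), (4.2, 3.4), (0, 5.5)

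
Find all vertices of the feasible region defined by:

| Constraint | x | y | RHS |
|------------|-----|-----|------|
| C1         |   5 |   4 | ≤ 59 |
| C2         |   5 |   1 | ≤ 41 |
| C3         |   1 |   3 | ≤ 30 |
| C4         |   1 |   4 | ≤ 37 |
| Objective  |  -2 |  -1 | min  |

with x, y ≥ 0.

(0, 0), (8.2, 0), (7, 6), (5.5, 7.875), (0, 9.25)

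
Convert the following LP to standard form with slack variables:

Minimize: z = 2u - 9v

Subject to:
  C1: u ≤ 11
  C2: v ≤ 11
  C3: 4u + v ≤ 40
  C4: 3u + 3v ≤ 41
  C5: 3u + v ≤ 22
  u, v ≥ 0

min z = 2u - 9v

s.t.
  u + s1 = 11
  v + s2 = 11
  4u + v + s3 = 40
  3u + 3v + s4 = 41
  3u + v + s5 = 22
  u, v, s1, s2, s3, s4, s5 ≥ 0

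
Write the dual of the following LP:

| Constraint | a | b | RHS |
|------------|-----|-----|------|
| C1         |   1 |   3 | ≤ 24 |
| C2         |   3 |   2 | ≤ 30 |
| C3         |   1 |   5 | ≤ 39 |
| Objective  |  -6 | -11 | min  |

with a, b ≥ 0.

Primal min cᵀx s.t. Ax ≤ b, x ≥ 0  →  Dual max −bᵀy s.t. Aᵀy ≥ −c, y ≥ 0.

Maximize: z = -24y1 - 30y2 - 39y3

Subject to:
  y1 + 3y2 + y3 ≥ 6
  3y1 + 2y2 + 5y3 ≥ 11
  y1, y2, y3 ≥ 0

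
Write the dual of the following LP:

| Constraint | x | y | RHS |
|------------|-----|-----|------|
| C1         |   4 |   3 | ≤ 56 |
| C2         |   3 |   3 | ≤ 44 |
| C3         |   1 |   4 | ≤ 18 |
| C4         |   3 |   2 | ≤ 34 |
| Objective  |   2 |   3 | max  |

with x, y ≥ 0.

Primal max cᵀx s.t. Ax ≤ b, x ≥ 0  →  Dual min bᵀy s.t. Aᵀy ≥ c, y ≥ 0.

Minimize: z = 56y1 + 44y2 + 18y3 + 34y4

Subject to:
  4y1 + 3y2 + y3 + 3y4 ≥ 2
  3y1 + 3y2 + 4y3 + 2y4 ≥ 3
  y1, y2, y3, y4 ≥ 0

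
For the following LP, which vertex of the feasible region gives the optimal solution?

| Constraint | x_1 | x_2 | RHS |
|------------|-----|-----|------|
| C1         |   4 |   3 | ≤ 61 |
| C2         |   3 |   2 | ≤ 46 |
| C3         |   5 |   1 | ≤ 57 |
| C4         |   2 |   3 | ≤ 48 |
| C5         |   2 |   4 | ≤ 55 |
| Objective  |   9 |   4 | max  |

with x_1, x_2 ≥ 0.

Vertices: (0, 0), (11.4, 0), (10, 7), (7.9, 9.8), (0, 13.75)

Evaluate the objective at each vertex of the feasible region:
  z(0, 0) = 0
  z(11.4, 0) = 102.6
  z(10, 7) = 118  ←
  z(7.9, 9.8) = 110.3
  z(0, 13.75) = 55
The maximum is at x_1 = 10, x_2 = 7.

(10, 7)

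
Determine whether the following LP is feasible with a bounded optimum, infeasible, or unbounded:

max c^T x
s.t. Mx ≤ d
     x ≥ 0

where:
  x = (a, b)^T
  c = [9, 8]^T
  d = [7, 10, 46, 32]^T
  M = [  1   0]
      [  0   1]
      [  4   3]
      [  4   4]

Feasible with a bounded optimal solution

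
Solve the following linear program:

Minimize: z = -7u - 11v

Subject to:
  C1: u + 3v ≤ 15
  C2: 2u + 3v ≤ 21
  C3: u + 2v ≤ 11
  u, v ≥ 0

Evaluate the objective at each vertex of the feasible region:
  z(0, 0) = 0
  z(10.5, 0) = -73.5
  z(9, 1) = -74  ←
  z(3, 4) = -65
  z(0, 5) = -55
The minimum is at u = 9, v = 1.

u = 9, v = 1, z = -74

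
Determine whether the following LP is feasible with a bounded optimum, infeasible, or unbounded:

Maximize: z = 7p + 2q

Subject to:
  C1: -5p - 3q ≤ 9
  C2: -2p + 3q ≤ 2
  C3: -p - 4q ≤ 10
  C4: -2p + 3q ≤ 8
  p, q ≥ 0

Unbounded (objective can increase without bound)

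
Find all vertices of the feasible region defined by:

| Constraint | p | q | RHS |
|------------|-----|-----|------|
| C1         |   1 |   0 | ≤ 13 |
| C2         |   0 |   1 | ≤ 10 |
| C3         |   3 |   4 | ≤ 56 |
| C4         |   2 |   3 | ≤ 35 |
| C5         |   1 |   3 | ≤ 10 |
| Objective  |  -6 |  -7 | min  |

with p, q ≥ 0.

(0, 0), (10, 0), (0, 3.333)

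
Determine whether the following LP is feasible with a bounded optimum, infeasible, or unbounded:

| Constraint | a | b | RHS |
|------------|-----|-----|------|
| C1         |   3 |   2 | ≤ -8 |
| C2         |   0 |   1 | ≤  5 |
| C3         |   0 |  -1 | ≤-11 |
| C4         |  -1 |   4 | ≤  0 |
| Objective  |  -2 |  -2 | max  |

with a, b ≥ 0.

Infeasible (no feasible solution exists)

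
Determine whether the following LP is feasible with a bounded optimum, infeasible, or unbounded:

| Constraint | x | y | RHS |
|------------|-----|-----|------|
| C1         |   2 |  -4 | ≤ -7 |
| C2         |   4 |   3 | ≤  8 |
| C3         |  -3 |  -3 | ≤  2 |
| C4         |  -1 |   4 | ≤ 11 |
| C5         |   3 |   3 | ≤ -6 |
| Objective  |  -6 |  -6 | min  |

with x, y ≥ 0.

Infeasible (no feasible solution exists)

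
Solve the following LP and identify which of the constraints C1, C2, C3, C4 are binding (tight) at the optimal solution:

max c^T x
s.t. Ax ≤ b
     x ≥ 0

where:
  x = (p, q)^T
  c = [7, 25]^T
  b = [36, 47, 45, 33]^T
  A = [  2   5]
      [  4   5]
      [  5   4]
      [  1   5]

At p = 3, q = 6, compute slack b - a·x for each constraint:
  C1: 36 − 36 = 0  (binding)
  C2: 47 − 42 = 5  (slack)
  C3: 45 − 39 = 6  (slack)
  C4: 33 − 33 = 0  (binding)

Optimal: p = 3, q = 6
Binding: C1, C4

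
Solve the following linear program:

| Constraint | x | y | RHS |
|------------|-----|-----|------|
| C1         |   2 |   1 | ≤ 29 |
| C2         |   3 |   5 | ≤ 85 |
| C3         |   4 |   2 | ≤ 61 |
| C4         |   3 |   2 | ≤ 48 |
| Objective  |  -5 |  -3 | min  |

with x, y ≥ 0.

Evaluate the objective at each vertex of the feasible region:
  z(0, 0) = 0
  z(14.5, 0) = -72.5
  z(10, 9) = -77  ←
  z(7.778, 12.33) = -75.89
  z(0, 17) = -51
The minimum is at x = 10, y = 9.

x = 10, y = 9, z = -77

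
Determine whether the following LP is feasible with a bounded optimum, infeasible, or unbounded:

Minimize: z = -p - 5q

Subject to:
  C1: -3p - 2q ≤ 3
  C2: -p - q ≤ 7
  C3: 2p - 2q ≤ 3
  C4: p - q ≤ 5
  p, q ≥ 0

Unbounded (objective can decrease without bound)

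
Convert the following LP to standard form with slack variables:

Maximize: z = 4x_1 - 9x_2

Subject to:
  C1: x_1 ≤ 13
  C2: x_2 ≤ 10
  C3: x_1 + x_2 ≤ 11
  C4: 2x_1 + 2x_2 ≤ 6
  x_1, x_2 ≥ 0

max z = 4x_1 - 9x_2

s.t.
  x_1 + s1 = 13
  x_2 + s2 = 10
  x_1 + x_2 + s3 = 11
  2x_1 + 2x_2 + s4 = 6
  x_1, x_2, s1, s2, s3, s4 ≥ 0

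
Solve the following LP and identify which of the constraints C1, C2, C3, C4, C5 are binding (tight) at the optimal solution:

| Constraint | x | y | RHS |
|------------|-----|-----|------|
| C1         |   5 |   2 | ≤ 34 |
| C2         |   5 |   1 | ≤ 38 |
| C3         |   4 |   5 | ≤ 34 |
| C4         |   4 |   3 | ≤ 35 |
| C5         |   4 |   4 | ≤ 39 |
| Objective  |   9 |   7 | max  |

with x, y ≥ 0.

At x = 6, y = 2, compute slack b - a·x for each constraint:
  C1: 34 − 34 = 0  (binding)
  C2: 38 − 32 = 6  (slack)
  C3: 34 − 34 = 0  (binding)
  C4: 35 − 30 = 5  (slack)
  C5: 39 − 32 = 7  (slack)

Optimal: x = 6, y = 2
Binding: C1, C3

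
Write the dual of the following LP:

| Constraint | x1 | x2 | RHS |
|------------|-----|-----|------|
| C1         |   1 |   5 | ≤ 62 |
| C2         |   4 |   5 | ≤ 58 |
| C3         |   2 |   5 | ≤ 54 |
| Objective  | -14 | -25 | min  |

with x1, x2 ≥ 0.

Primal min cᵀx s.t. Ax ≤ b, x ≥ 0  →  Dual max −bᵀy s.t. Aᵀy ≥ −c, y ≥ 0.

Maximize: z = -62y1 - 58y2 - 54y3

Subject to:
  y1 + 4y2 + 2y3 ≥ 14
  5y1 + 5y2 + 5y3 ≥ 25
  y1, y2, y3 ≥ 0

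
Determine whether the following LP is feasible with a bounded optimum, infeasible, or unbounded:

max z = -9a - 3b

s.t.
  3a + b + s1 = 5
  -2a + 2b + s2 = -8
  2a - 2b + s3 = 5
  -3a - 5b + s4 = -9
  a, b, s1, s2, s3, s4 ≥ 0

Infeasible (no feasible solution exists)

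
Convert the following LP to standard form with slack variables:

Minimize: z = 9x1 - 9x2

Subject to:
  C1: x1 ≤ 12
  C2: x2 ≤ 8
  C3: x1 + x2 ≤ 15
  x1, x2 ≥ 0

min z = 9x1 - 9x2

s.t.
  x1 + s1 = 12
  x2 + s2 = 8
  x1 + x2 + s3 = 15
  x1, x2, s1, s2, s3 ≥ 0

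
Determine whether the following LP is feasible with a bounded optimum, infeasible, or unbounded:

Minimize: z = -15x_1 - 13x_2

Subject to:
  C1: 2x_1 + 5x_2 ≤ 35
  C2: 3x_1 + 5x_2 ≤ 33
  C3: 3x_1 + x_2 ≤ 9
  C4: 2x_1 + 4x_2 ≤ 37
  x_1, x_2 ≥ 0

Feasible with a bounded optimal solution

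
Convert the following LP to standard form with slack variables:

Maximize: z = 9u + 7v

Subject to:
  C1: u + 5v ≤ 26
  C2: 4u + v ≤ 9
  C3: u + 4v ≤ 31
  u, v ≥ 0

max z = 9u + 7v

s.t.
  u + 5v + s1 = 26
  4u + v + s2 = 9
  u + 4v + s3 = 31
  u, v, s1, s2, s3 ≥ 0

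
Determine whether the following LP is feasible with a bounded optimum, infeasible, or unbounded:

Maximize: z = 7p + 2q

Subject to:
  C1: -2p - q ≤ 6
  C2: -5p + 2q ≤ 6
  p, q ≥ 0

Unbounded (objective can increase without bound)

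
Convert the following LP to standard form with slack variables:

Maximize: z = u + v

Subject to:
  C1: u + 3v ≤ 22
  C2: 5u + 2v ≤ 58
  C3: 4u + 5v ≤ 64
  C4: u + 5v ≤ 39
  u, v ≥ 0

max z = u + v

s.t.
  u + 3v + s1 = 22
  5u + 2v + s2 = 58
  4u + 5v + s3 = 64
  u + 5v + s4 = 39
  u, v, s1, s2, s3, s4 ≥ 0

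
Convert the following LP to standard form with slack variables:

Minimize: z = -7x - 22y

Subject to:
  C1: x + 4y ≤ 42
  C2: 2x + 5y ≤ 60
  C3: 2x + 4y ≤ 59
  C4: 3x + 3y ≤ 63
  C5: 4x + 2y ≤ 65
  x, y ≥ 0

min z = -7x - 22y

s.t.
  x + 4y + s1 = 42
  2x + 5y + s2 = 60
  2x + 4y + s3 = 59
  3x + 3y + s4 = 63
  4x + 2y + s5 = 65
  x, y, s1, s2, s3, s4, s5 ≥ 0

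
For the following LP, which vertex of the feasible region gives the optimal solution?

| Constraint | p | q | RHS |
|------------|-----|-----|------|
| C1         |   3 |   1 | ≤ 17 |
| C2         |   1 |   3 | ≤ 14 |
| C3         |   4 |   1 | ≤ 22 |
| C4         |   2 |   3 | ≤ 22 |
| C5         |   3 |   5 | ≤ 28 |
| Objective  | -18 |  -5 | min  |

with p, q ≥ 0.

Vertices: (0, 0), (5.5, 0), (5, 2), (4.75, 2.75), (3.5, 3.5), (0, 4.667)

Evaluate the objective at each vertex of the feasible region:
  z(0, 0) = 0
  z(5.5, 0) = -99
  z(5, 2) = -100  ←
  z(4.75, 2.75) = -99.25
  z(3.5, 3.5) = -80.5
  z(0, 4.667) = -23.33
The minimum is at p = 5, q = 2.

(5, 2)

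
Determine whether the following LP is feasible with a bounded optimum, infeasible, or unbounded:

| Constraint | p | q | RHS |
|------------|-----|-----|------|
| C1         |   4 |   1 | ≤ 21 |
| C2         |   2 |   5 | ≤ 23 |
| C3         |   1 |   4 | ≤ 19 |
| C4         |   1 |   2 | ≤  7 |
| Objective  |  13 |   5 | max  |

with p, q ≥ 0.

Feasible with a bounded optimal solution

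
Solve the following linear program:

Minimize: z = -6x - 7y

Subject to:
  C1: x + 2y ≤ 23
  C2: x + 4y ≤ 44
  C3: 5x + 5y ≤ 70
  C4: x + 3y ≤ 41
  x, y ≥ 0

Evaluate the objective at each vertex of the feasible region:
  z(0, 0) = 0
  z(14, 0) = -84
  z(5, 9) = -93  ←
  z(2, 10.5) = -85.5
  z(0, 11) = -77
The minimum is at x = 5, y = 9.

x = 5, y = 9, z = -93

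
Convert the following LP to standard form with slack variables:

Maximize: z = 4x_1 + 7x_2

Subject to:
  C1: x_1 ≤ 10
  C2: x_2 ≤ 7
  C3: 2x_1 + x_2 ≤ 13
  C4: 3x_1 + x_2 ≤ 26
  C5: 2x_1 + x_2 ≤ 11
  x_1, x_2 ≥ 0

max z = 4x_1 + 7x_2

s.t.
  x_1 + s1 = 10
  x_2 + s2 = 7
  2x_1 + x_2 + s3 = 13
  3x_1 + x_2 + s4 = 26
  2x_1 + x_2 + s5 = 11
  x_1, x_2, s1, s2, s3, s4, s5 ≥ 0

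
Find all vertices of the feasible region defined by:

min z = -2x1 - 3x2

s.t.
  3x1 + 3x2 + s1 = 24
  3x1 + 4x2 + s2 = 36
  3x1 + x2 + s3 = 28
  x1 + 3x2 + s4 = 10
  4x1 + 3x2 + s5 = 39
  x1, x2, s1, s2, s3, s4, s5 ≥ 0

(0, 0), (8, 0), (7, 1), (0, 3.333)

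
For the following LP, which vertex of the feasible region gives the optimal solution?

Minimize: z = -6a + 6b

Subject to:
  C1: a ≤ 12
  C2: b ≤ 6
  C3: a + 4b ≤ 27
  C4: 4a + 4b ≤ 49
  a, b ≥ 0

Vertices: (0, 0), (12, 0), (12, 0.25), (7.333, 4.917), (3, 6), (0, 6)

Evaluate the objective at each vertex of the feasible region:
  z(0, 0) = 0
  z(12, 0) = -72  ←
  z(12, 0.25) = -70.5
  z(7.333, 4.917) = -14.5
  z(3, 6) = 18
  z(0, 6) = 36
The minimum is at a = 12, b = 0.

(12, 0)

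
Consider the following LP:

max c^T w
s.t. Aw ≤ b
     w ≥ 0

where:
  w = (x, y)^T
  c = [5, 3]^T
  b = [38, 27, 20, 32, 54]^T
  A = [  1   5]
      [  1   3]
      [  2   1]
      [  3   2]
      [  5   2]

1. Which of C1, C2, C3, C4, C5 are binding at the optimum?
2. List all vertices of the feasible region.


1. C3, C4
2. (0, 0), (10, 0), (8, 4), (6.462, 6.308), (0, 7.6)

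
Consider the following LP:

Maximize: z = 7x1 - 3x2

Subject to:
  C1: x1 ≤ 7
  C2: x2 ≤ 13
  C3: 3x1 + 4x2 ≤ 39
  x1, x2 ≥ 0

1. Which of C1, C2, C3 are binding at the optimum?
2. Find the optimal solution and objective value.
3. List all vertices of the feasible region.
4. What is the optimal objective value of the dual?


1. C1
2. x1 = 7, x2 = 0, z = 49
3. (0, 0), (7, 0), (7, 4.5), (0, 9.75)
4. 49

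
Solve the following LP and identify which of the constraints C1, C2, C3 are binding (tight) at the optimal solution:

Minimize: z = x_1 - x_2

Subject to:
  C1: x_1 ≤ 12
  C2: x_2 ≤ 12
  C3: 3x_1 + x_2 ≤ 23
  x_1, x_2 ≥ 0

At x_1 = 0, x_2 = 12, compute slack b - a·x for each constraint:
  C1: 12 − 0 = 12  (slack)
  C2: 12 − 12 = 0  (binding)
  C3: 23 − 12 = 11  (slack)

Optimal: x_1 = 0, x_2 = 12
Binding: C2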